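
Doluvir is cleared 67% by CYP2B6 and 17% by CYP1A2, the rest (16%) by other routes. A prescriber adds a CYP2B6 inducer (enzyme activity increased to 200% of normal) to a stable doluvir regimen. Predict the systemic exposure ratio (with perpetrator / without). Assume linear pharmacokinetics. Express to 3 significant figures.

0.599

The CYP2B6 pathway (67% of clearance) is boosted to 2× activity: 0.67 × 2 = 1.34.
CYP1A2 (17%) and the residual 16% are unaffected.
Relative clearance = 1.34 + 0.17 + 0.16 = 1.67.
Systemic exposure is inversely proportional to clearance, so the fold-change is 1 / 1.67 = 0.599.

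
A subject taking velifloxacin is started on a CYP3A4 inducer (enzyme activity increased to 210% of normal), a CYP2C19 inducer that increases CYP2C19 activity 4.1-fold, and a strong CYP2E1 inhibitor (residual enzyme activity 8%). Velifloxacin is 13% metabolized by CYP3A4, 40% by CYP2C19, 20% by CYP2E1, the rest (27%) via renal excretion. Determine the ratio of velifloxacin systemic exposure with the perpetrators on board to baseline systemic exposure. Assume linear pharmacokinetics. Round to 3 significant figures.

0.455

CYP3A4: 0.13 × 2.1 = 0.273
CYP2C19: 0.4 × 4.1 = 1.64
CYP2E1: 0.2 × 0.08 = 0.016
Other: 0.27 (unchanged)
Relative clearance = 0.273 + 1.64 + 0.016 + 0.27 = 2.199.
Because systemic exposure varies inversely with clearance, the combined effect is 1 / 2.199 = 0.455.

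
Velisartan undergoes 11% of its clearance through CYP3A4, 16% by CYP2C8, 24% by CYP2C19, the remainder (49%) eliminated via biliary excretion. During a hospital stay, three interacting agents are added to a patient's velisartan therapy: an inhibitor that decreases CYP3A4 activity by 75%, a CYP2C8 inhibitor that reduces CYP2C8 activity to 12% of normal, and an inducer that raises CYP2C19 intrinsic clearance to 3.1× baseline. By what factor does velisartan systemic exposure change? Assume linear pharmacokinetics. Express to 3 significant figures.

0.781

The CYP3A4 pathway (11% of clearance) falls to 0.25× activity: 0.11 × 0.25 = 0.0275.
The CYP2C8 pathway (16% of clearance) is reduced to 0.12× activity: 0.16 × 0.12 = 0.0192.
The CYP2C19 pathway (24% of clearance) increases to 3.1× activity: 0.24 × 3.1 = 0.744.
Non-CYP routes (49%) are unchanged.
New clearance relative to baseline: 0.0275 + 0.0192 + 0.744 + 0.49 = 1.2807.
Systemic exposure ∝ 1/CL: fold-change = 1 / 1.2807 = 0.781.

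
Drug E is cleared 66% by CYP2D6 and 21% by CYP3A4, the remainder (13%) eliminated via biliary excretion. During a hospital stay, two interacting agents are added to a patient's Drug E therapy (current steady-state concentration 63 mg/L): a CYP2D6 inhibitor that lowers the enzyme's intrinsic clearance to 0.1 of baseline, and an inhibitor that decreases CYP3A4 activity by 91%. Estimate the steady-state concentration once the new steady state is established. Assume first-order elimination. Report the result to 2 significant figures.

2.9 × 10² mg/L

The CYP2D6 pathway (66% of clearance) drops to 0.1× activity: 0.66 × 0.1 = 0.066.
The CYP3A4 pathway (21% of clearance) drops to 0.09× activity: 0.21 × 0.09 = 0.0189.
Non-CYP routes (13%) are unchanged.
New clearance relative to baseline: 0.066 + 0.0189 + 0.13 = 0.2149.
Dividing the baseline by the relative clearance: 63 / 0.2149 = 2.9 × 10² mg/L.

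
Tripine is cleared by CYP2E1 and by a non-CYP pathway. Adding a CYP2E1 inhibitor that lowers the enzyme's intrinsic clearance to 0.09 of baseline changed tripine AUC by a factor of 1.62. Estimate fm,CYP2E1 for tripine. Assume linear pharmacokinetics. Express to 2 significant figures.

Call the CYP2E1 fraction fm. After the interaction, CL_new/CL_old = fm × 0.09 + (1 − fm).
AUC ratio = 1 / (new CL fraction), so new CL fraction = 1 / 1.62 = 0.6173.
fm × 0.09 + 1 − fm = 0.6173  ⇒  fm × (0.09 − 1) = −0.3827  ⇒  fm = 0.42.

0.42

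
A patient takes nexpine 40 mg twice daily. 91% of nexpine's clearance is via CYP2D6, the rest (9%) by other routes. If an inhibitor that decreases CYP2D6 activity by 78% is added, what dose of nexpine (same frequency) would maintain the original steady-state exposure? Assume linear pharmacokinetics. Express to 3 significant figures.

11.6 mg

The CYP2D6 pathway (91% of clearance) drops to 0.22× activity: 0.91 × 0.22 = 0.2002.
Non-CYP routes (9%) are unchanged.
CL_new/CL_old = 0.2002 + 0.09 = 0.2902.
Css,avg = (dose rate)/CL, so holding Css fixed requires dose ∝ CL: 40 × 0.2902 = 11.6 mg.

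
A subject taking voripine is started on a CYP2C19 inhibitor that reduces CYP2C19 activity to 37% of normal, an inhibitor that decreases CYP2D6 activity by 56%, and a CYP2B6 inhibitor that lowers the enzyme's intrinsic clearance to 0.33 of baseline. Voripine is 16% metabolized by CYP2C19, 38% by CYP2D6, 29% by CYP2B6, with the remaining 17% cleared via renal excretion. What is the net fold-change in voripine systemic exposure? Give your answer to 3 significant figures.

CYP2C19: 0.16 × 0.37 = 0.0592
CYP2D6: 0.38 × 0.44 = 0.1672
CYP2B6: 0.29 × 0.33 = 0.0957
Other: 0.17 (unchanged)
Relative clearance = 0.0592 + 0.1672 + 0.0957 + 0.17 = 0.4921.
Net systemic exposure ratio = 1 / 0.4921 = 2.03.

2.03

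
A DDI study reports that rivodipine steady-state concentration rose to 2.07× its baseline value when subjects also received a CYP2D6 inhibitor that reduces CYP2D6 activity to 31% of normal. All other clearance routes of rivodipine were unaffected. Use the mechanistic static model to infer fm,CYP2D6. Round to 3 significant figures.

0.749

Call the CYP2D6 fraction fm. After the interaction, CL_new/CL_old = fm × 0.31 + (1 − fm).
Steady-state concentration ratio = 1 / (new CL fraction), so new CL fraction = 1 / 2.07 = 0.4831.
fm × 0.31 + 1 − fm = 0.4831  ⇒  fm × (0.31 − 1) = −0.5169  ⇒  fm = 0.749.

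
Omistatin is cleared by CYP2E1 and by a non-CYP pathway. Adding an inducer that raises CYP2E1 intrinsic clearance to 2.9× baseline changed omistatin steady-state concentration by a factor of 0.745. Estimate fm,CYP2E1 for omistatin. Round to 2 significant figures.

0.18

CL'/CL = 1 / 0.745 = 1.342
2.9·fm + (1 − fm) = 1.342
fm = (1.342 − 1) / (2.9 − 1) = 0.18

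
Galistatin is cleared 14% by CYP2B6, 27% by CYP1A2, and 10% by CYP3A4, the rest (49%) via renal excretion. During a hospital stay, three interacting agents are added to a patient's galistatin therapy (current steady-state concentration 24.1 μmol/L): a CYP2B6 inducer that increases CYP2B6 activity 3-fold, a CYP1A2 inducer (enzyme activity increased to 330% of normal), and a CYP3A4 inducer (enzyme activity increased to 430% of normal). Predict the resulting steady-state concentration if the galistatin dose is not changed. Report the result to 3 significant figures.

10.8 μmol/L

The CYP2B6 pathway (14% of clearance) rises to 3× activity: 0.14 × 3 = 0.42.
The CYP1A2 pathway (27% of clearance) increases to 3.3× activity: 0.27 × 3.3 = 0.891.
The CYP3A4 pathway (10% of clearance) increases to 4.3× activity: 0.1 × 4.3 = 0.43.
The remaining 49% of clearance is unaffected.
CL_new/CL_old = 0.42 + 0.891 + 0.43 + 0.49 = 2.231.
Steady-state concentration ∝ 1/CL: new value = 24.1 / 2.231 = 10.8 μmol/L.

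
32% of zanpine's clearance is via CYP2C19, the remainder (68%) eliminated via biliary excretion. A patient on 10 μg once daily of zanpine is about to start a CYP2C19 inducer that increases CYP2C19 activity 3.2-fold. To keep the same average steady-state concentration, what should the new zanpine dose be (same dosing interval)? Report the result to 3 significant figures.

17.0 μg

The CYP2C19 pathway (32% of clearance) is boosted to 3.2× activity: 0.32 × 3.2 = 1.024.
Non-CYP routes (68%) are unchanged.
CL_new/CL_old = 1.024 + 0.68 = 1.704.
To maintain the same steady-state level, dose must scale with clearance: new dose = 10 × 1.704 = 17.0 μg.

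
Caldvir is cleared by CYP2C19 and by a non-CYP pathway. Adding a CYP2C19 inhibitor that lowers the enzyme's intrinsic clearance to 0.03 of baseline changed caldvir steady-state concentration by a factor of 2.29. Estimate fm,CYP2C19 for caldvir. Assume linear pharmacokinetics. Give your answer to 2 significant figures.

0.58

Write x for the fraction cleared via CYP2C19. The observed steady-state concentration change means clearance fell to 1/2.29 = 0.4367 of baseline.
Only the CYP2C19 route changed, so 0.4367 = x·0.03 + (1 − x), giving x = 0.58.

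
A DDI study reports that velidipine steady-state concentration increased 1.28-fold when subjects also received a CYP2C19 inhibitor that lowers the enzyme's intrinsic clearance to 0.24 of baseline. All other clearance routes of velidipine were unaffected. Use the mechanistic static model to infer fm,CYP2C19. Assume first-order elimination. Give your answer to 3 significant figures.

Call the CYP2C19 fraction fm. After the interaction, CL_new/CL_old = fm × 0.24 + (1 − fm).
Steady-state concentration ratio = 1 / (new CL fraction), so new CL fraction = 1 / 1.28 = 0.7812.
fm × 0.24 + 1 − fm = 0.7812  ⇒  fm × (0.24 − 1) = −0.2188  ⇒  fm = 0.288.

0.288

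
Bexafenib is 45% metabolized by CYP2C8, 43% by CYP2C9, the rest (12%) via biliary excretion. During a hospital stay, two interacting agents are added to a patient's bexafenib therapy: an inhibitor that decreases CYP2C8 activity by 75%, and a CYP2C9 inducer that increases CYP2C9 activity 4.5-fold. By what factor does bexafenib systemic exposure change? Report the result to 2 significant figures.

The CYP2C8 pathway (45% of clearance) is reduced to 0.25× activity: 0.45 × 0.25 = 0.1125.
The CYP2C9 pathway (43% of clearance) increases to 4.5× activity: 0.43 × 4.5 = 1.935.
The remaining 12% of clearance is unaffected.
New clearance relative to baseline: 0.1125 + 1.935 + 0.12 = 2.1675.
Because systemic exposure varies inversely with clearance, the combined effect is 1 / 2.1675 = 0.46.

0.46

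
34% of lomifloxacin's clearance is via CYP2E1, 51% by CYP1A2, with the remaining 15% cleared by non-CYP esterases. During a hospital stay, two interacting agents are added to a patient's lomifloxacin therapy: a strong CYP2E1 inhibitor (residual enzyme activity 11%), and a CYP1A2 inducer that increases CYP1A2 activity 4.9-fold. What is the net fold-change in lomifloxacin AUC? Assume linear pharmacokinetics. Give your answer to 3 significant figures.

CYP2E1: 0.34 × 0.11 = 0.0374
CYP1A2: 0.51 × 4.9 = 2.499
Other: 0.15 (unchanged)
CL_new/CL_old = 0.0374 + 2.499 + 0.15 = 2.6864.
Because AUC varies inversely with clearance, the combined effect is 1 / 2.6864 = 0.372.

0.372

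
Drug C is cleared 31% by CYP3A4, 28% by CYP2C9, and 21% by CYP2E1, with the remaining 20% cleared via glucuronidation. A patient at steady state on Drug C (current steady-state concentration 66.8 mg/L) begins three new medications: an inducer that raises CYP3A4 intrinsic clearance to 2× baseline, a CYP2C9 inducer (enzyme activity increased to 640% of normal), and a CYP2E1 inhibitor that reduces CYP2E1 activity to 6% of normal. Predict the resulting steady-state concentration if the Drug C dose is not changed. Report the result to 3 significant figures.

The CYP3A4 pathway (31% of clearance) rises to 2× activity: 0.31 × 2 = 0.62.
The CYP2C9 pathway (28% of clearance) increases to 6.4× activity: 0.28 × 6.4 = 1.792.
The CYP2E1 pathway (21% of clearance) falls to 0.06× activity: 0.21 × 0.06 = 0.0126.
Non-CYP routes (20%) are unchanged.
New clearance relative to baseline: 0.62 + 1.792 + 0.0126 + 0.2 = 2.6246.
Steady-state concentration ∝ 1/CL: new value = 66.8 / 2.6246 = 25.5 mg/L.

25.5 mg/L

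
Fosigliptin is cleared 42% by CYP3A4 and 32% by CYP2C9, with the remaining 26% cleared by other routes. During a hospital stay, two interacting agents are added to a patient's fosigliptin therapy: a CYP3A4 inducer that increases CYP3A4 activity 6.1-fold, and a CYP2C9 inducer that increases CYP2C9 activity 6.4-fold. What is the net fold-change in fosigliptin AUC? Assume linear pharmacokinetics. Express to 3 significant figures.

The CYP3A4 pathway (42% of clearance) is boosted to 6.1× activity: 0.42 × 6.1 = 2.562.
The CYP2C9 pathway (32% of clearance) rises to 6.4× activity: 0.32 × 6.4 = 2.048.
Non-CYP routes (26%) are unchanged.
Relative clearance = 2.562 + 2.048 + 0.26 = 4.87.
Net AUC ratio = 1 / 4.87 = 0.205.

0.205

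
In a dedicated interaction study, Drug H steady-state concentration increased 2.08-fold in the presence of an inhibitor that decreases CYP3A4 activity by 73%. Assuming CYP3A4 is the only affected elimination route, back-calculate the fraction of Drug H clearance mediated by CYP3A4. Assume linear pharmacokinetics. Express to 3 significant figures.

Let x = fm,CYP3A4. Because steady-state concentration ∝ 1/CL, relative clearance fell to 1/2.08 = 0.4808.
Setting x·0.27 + (1 − x) = 0.4808 and solving: x = (0.4808 − 1)/(0.27 − 1) = 0.711.

0.711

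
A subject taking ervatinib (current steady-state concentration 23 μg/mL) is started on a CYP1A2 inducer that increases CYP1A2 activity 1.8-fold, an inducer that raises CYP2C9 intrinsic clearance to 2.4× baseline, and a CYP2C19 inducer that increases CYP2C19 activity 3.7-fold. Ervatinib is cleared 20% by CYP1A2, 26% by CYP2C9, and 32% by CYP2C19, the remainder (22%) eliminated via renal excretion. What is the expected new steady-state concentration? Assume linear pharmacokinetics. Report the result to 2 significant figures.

The CYP1A2 pathway (20% of clearance) is boosted to 1.8× activity: 0.2 × 1.8 = 0.36.
The CYP2C9 pathway (26% of clearance) rises to 2.4× activity: 0.26 × 2.4 = 0.624.
The CYP2C19 pathway (32% of clearance) is boosted to 3.7× activity: 0.32 × 3.7 = 1.184.
Non-CYP routes (22%) are unchanged.
New clearance relative to baseline: 0.36 + 0.624 + 1.184 + 0.22 = 2.388.
New steady-state concentration = 23 / 2.388 = 9.6 μg/mL (concentration scales inversely with clearance).

9.6 μg/mL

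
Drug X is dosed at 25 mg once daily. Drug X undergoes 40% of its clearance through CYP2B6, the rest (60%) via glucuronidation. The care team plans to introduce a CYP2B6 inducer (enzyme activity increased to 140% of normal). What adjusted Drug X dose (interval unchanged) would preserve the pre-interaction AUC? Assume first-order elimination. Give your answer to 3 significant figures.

The CYP2B6 pathway (40% of clearance) rises to 1.4× activity: 0.4 × 1.4 = 0.56.
Non-CYP routes (60%) are unchanged.
New clearance relative to baseline: 0.56 + 0.6 = 1.16.
Css,avg = (dose rate)/CL, so holding Css fixed requires dose ∝ CL: 25 × 1.16 = 29.0 mg.

29.0 mg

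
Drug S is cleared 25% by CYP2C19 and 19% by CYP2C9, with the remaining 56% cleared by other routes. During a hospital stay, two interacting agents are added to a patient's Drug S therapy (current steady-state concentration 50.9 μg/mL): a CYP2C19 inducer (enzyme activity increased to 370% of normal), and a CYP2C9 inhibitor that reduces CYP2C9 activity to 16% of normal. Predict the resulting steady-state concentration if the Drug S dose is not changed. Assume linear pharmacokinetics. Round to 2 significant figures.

CYP2C19: 0.25 × 3.7 = 0.925
CYP2C9: 0.19 × 0.16 = 0.0304
Other: 0.56 (unchanged)
Relative clearance = 0.925 + 0.0304 + 0.56 = 1.5154.
Dividing the baseline by the relative clearance: 50.9 / 1.5154 = 34 μg/mL.

34 μg/mL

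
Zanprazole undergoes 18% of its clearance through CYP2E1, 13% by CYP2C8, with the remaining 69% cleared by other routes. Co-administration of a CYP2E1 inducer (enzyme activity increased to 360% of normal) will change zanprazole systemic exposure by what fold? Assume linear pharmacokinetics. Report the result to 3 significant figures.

0.681

CYP2E1: 0.18 × 3.6 = 0.648
CYP2C8: 0.13 (unchanged)
Other: 0.69 (unchanged)
New clearance relative to baseline: 0.648 + 0.13 + 0.69 = 1.468.
Since systemic exposure ∝ 1/CL, the ratio is 1 / 1.468 = 0.681.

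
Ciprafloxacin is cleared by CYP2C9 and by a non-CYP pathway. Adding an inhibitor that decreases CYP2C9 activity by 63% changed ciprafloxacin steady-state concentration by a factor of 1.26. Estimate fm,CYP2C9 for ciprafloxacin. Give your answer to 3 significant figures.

0.328

Let x = fm,CYP2C9. Because steady-state concentration ∝ 1/CL, relative clearance fell to 1/1.26 = 0.7937.
Only the CYP2C9 route changed, so 0.7937 = x·0.37 + (1 − x), giving x = 0.328.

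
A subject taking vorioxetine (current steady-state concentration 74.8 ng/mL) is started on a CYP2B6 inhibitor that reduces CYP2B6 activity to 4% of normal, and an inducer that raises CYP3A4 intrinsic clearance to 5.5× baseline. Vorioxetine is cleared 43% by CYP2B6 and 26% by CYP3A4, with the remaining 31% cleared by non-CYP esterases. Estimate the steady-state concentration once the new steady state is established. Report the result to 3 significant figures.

42.6 ng/mL

The CYP2B6 pathway (43% of clearance) drops to 0.04× activity: 0.43 × 0.04 = 0.0172.
The CYP3A4 pathway (26% of clearance) increases to 5.5× activity: 0.26 × 5.5 = 1.43.
Non-CYP routes (31%) are unchanged.
New clearance relative to baseline: 0.0172 + 1.43 + 0.31 = 1.7572.
Steady-state concentration ∝ 1/CL: new value = 74.8 / 1.7572 = 42.6 ng/mL.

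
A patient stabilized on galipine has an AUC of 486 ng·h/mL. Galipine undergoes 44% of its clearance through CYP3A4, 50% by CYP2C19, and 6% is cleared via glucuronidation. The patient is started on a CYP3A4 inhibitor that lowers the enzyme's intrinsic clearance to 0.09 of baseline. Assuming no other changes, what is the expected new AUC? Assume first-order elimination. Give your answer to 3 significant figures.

811 ng·h/mL

The CYP3A4 pathway (44% of clearance) is reduced to 0.09× activity: 0.44 × 0.09 = 0.0396.
CYP2C19 (50%) and the residual 6% are unaffected.
CL_new/CL_old = 0.0396 + 0.5 + 0.06 = 0.5996.
New AUC = baseline ÷ relative clearance = 486 / 0.5996 = 811 ng·h/mL.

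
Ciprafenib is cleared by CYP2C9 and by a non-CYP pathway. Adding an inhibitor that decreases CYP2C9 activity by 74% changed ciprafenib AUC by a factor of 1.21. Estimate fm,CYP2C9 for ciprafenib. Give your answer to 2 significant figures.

Let x = fm,CYP2C9. Because AUC ∝ 1/CL, relative clearance fell to 1/1.21 = 0.8264.
Setting x·0.26 + (1 − x) = 0.8264 and solving: x = (0.8264 − 1)/(0.26 − 1) = 0.23.

0.23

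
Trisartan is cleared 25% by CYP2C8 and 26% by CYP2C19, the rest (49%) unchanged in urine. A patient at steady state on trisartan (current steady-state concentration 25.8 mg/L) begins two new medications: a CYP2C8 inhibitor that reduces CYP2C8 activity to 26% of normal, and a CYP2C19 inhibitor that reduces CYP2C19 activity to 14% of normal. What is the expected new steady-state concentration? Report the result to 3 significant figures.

The CYP2C8 pathway (25% of clearance) is reduced to 0.26× activity: 0.25 × 0.26 = 0.065.
The CYP2C19 pathway (26% of clearance) falls to 0.14× activity: 0.26 × 0.14 = 0.0364.
The remaining 49% of clearance is unaffected.
Relative clearance = 0.065 + 0.0364 + 0.49 = 0.5914.
New steady-state concentration = 25.8 / 0.5914 = 43.6 mg/L (concentration scales inversely with clearance).

43.6 mg/L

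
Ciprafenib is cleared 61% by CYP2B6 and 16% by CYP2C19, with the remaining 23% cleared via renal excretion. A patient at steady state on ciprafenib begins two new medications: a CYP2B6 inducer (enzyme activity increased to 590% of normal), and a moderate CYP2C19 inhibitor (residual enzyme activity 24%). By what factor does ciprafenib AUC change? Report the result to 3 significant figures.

CYP2B6: 0.61 × 5.9 = 3.599
CYP2C19: 0.16 × 0.24 = 0.0384
Other: 0.23 (unchanged)
CL_new/CL_old = 3.599 + 0.0384 + 0.23 = 3.8674.
AUC ∝ 1/CL: fold-change = 1 / 3.8674 = 0.259.

0.259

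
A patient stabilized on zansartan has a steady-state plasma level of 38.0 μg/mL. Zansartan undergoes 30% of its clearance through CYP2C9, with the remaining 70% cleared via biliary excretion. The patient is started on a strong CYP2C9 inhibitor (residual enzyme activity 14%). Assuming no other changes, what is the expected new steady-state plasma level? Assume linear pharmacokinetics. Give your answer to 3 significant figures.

51.2 μg/mL

CYP2C9: 0.3 × 0.14 = 0.042
Other: 0.7 (unchanged)
Relative clearance = 0.042 + 0.7 = 0.742.
Steady-state plasma level ∝ 1/CL, so new value = 38.0 / 0.742 = 51.2 μg/mL.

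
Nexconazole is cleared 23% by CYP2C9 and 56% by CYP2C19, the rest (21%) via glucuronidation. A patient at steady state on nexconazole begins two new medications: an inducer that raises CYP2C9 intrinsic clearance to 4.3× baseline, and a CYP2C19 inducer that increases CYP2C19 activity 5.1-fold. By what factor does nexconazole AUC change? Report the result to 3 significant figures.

The CYP2C9 pathway (23% of clearance) is boosted to 4.3× activity: 0.23 × 4.3 = 0.989.
The CYP2C19 pathway (56% of clearance) is boosted to 5.1× activity: 0.56 × 5.1 = 2.856.
The remaining 21% of clearance is unaffected.
New clearance relative to baseline: 0.989 + 2.856 + 0.21 = 4.055.
Because AUC varies inversely with clearance, the combined effect is 1 / 4.055 = 0.247.

0.247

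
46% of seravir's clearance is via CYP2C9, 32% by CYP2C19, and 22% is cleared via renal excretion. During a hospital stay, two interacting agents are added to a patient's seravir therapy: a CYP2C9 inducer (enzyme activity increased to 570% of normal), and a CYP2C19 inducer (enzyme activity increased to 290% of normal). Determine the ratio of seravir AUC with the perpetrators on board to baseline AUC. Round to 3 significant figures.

The CYP2C9 pathway (46% of clearance) rises to 5.7× activity: 0.46 × 5.7 = 2.622.
The CYP2C19 pathway (32% of clearance) is boosted to 2.9× activity: 0.32 × 2.9 = 0.928.
Non-CYP routes (22%) are unchanged.
New clearance relative to baseline: 2.622 + 0.928 + 0.22 = 3.77.
Net AUC ratio = 1 / 3.77 = 0.265.

0.265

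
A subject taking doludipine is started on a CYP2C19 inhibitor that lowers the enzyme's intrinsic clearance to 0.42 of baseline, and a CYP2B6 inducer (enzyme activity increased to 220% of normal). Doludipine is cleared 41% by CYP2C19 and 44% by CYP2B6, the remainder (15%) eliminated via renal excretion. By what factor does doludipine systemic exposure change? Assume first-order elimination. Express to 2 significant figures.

CYP2C19: 0.41 × 0.42 = 0.1722
CYP2B6: 0.44 × 2.2 = 0.968
Other: 0.15 (unchanged)
New clearance relative to baseline: 0.1722 + 0.968 + 0.15 = 1.2902.
Net systemic exposure ratio = 1 / 1.2902 = 0.78.

0.78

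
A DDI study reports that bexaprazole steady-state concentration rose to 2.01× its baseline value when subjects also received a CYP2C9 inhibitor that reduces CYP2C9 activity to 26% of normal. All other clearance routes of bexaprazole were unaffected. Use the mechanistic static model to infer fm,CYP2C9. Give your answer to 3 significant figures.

0.679

Let x = fm,CYP2C9. Because steady-state concentration ∝ 1/CL, relative clearance fell to 1/2.01 = 0.4975.
Only the CYP2C9 route changed, so 0.4975 = x·0.26 + (1 − x), giving x = 0.679.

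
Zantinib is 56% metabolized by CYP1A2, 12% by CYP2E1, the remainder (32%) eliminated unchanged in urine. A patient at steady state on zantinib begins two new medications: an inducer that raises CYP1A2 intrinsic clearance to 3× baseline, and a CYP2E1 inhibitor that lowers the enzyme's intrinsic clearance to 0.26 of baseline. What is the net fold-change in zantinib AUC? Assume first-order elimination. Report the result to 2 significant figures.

The CYP1A2 pathway (56% of clearance) rises to 3× activity: 0.56 × 3 = 1.68.
The CYP2E1 pathway (12% of clearance) falls to 0.26× activity: 0.12 × 0.26 = 0.0312.
The remaining 32% of clearance is unaffected.
New clearance relative to baseline: 1.68 + 0.0312 + 0.32 = 2.0312.
Because AUC varies inversely with clearance, the combined effect is 1 / 2.0312 = 0.49.

0.49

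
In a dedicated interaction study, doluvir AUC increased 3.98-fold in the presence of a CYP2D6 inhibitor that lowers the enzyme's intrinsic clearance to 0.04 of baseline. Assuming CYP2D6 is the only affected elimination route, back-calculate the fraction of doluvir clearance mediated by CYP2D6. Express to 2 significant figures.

CL'/CL = 1 / 3.98 = 0.2513
0.04·fm + (1 − fm) = 0.2513
fm = (0.2513 − 1) / (0.04 − 1) = 0.78

0.78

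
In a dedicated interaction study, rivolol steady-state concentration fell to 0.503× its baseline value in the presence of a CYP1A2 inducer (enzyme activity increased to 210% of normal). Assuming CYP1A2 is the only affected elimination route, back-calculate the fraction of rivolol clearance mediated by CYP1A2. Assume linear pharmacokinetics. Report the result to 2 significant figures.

Let x = fm,CYP1A2. Because steady-state concentration ∝ 1/CL, relative clearance rose to 1/0.503 = 1.988.
Only the CYP1A2 route changed, so 1.988 = x·2.1 + (1 − x), giving x = 0.90.

0.90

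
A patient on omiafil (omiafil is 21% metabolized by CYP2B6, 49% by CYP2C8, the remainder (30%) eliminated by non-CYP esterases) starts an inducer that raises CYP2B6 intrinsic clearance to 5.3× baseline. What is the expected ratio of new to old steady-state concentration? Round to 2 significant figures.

The CYP2B6 pathway (21% of clearance) increases to 5.3× activity: 0.21 × 5.3 = 1.113.
CYP2C8 (49%) and the residual 30% are unaffected.
New clearance relative to baseline: 1.113 + 0.49 + 0.3 = 1.903.
Steady-state concentration ratio = CL_old/CL_new = 1 / 1.903 = 0.53.

0.53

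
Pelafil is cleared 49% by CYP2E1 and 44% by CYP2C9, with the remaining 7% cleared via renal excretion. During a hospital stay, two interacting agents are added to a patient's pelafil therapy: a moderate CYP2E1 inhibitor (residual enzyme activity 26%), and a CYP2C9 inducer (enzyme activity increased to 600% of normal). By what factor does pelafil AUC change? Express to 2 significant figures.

The CYP2E1 pathway (49% of clearance) falls to 0.26× activity: 0.49 × 0.26 = 0.1274.
The CYP2C9 pathway (44% of clearance) is boosted to 6× activity: 0.44 × 6 = 2.64.
The remaining 7% of clearance is unaffected.
New clearance relative to baseline: 0.1274 + 2.64 + 0.07 = 2.8374.
Because AUC varies inversely with clearance, the combined effect is 1 / 2.8374 = 0.35.

0.35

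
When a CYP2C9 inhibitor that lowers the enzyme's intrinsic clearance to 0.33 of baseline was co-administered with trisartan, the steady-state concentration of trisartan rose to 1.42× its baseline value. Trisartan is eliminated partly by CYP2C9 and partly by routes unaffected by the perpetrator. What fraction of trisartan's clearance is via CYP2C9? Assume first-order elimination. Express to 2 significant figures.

Call the CYP2C9 fraction fm. After the interaction, CL_new/CL_old = fm × 0.33 + (1 − fm).
Steady-state concentration ratio = 1 / (new CL fraction), so new CL fraction = 1 / 1.42 = 0.7042.
fm × 0.33 + 1 − fm = 0.7042  ⇒  fm × (0.33 − 1) = −0.2958  ⇒  fm = 0.44.

0.44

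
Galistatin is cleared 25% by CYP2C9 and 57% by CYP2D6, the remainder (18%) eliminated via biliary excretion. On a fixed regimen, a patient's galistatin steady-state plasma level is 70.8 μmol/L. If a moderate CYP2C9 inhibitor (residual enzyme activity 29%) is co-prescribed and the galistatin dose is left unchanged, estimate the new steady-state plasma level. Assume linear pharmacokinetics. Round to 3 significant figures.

CYP2C9: 0.25 × 0.29 = 0.0725
CYP2D6: 0.57 (unchanged)
Other: 0.18 (unchanged)
CL_new/CL_old = 0.0725 + 0.57 + 0.18 = 0.8225.
With dosing unchanged, steady-state plasma level scales as 1/CL: 70.8 / 0.8225 = 86.1 μmol/L.

86.1 μmol/L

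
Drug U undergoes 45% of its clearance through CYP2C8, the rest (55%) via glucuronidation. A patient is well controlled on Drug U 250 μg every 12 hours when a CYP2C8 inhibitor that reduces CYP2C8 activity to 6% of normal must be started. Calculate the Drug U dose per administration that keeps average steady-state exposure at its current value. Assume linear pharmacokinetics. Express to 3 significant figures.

144 μg

The CYP2C8 pathway (45% of clearance) drops to 0.06× activity: 0.45 × 0.06 = 0.027.
The remaining 55% of clearance is unaffected.
CL_new/CL_old = 0.027 + 0.55 = 0.577.
To maintain the same steady-state level, dose must scale with clearance: new dose = 250 × 0.577 = 144 μg.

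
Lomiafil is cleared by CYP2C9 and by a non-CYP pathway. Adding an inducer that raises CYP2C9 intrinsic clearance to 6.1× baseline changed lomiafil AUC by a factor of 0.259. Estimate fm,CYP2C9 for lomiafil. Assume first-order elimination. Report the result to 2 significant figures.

Let fm be the CYP2C9 fraction. New clearance relative to baseline = fm × 6.1 + (1 − fm).
AUC ratio = 1 / (new CL fraction), so new CL fraction = 1 / 0.259 = 3.861.
fm × 6.1 + 1 − fm = 3.861  ⇒  fm × (6.1 − 1) = 2.861  ⇒  fm = 0.56.

0.56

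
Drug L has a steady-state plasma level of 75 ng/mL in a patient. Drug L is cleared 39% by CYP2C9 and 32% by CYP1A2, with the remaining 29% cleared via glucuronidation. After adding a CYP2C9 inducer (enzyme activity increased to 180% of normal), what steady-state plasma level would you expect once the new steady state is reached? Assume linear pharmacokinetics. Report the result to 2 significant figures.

The CYP2C9 pathway (39% of clearance) is boosted to 1.8× activity: 0.39 × 1.8 = 0.702.
CYP1A2 (32%) and the residual 29% are unaffected.
CL_new/CL_old = 0.702 + 0.32 + 0.29 = 1.312.
With dosing unchanged, steady-state plasma level scales as 1/CL: 75 / 1.312 = 57 ng/mL.

57 ng/mL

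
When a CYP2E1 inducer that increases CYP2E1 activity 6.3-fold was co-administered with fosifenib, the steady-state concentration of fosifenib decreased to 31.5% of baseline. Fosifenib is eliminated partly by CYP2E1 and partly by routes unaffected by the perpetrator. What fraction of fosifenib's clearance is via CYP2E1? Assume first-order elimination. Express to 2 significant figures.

Let fm be the CYP2E1 fraction. New clearance relative to baseline = fm × 6.3 + (1 − fm).
Steady-state concentration ratio = 1 / (new CL fraction), so new CL fraction = 1 / 0.315 = 3.175.
fm × 6.3 + 1 − fm = 3.175  ⇒  fm × (6.3 − 1) = 2.175  ⇒  fm = 0.41.

0.41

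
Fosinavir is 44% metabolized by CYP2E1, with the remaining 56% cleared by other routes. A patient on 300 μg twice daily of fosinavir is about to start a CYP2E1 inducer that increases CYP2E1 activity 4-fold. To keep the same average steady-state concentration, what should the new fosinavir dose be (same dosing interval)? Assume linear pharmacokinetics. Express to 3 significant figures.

CYP2E1: 0.44 × 4 = 1.76
Other: 0.56 (unchanged)
CL_new/CL_old = 1.76 + 0.56 = 2.32.
Exposure is unchanged when dose changes in proportion to clearance. New dose = 300 μg × 2.32 = 696 μg.

696 μg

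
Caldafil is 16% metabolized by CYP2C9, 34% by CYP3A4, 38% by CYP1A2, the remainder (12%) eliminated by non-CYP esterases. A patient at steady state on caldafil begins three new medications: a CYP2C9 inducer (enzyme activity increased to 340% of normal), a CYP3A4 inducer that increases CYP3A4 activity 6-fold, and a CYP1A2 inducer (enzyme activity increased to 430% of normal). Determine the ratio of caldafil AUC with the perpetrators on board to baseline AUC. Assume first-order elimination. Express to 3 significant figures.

0.231

CYP2C9: 0.16 × 3.4 = 0.544
CYP3A4: 0.34 × 6 = 2.04
CYP1A2: 0.38 × 4.3 = 1.634
Other: 0.12 (unchanged)
Relative clearance = 0.544 + 2.04 + 1.634 + 0.12 = 4.338.
Net AUC ratio = 1 / 4.338 = 0.231.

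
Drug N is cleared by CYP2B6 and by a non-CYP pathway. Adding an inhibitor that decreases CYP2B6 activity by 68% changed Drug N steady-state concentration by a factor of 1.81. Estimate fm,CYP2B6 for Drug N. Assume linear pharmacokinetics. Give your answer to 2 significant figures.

Let x = fm,CYP2B6. Because steady-state concentration ∝ 1/CL, relative clearance fell to 1/1.81 = 0.5525.
Setting x·0.32 + (1 − x) = 0.5525 and solving: x = (0.5525 − 1)/(0.32 − 1) = 0.66.

0.66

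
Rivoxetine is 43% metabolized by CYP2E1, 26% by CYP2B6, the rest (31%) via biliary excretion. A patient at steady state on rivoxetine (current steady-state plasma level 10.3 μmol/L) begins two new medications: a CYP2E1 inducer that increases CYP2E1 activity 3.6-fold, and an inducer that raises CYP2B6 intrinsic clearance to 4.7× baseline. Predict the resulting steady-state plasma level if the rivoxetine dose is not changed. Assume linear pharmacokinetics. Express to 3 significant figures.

3.34 μmol/L

The CYP2E1 pathway (43% of clearance) is boosted to 3.6× activity: 0.43 × 3.6 = 1.548.
The CYP2B6 pathway (26% of clearance) increases to 4.7× activity: 0.26 × 4.7 = 1.222.
The remaining 31% of clearance is unaffected.
Relative clearance = 1.548 + 1.222 + 0.31 = 3.08.
Steady-state plasma level ∝ 1/CL: new value = 10.3 / 3.08 = 3.34 μmol/L.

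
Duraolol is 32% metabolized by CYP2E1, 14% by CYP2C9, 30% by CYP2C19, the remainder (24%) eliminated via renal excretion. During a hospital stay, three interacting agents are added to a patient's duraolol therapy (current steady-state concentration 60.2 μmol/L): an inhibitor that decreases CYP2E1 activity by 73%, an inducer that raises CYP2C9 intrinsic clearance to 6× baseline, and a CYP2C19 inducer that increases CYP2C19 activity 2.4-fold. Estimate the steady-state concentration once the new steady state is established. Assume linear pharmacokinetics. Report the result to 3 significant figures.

CYP2E1: 0.32 × 0.27 = 0.0864
CYP2C9: 0.14 × 6 = 0.84
CYP2C19: 0.3 × 2.4 = 0.72
Other: 0.24 (unchanged)
New clearance relative to baseline: 0.0864 + 0.84 + 0.72 + 0.24 = 1.8864.
New steady-state concentration = 60.2 / 1.8864 = 31.9 μmol/L (concentration scales inversely with clearance).

31.9 μmol/L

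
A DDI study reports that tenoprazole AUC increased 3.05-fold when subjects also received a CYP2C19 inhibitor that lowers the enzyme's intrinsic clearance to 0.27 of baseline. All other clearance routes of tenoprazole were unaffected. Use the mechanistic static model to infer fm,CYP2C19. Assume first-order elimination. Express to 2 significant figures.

0.92

CL'/CL = 1 / 3.05 = 0.3279
0.27·fm + (1 − fm) = 0.3279
fm = (0.3279 − 1) / (0.27 − 1) = 0.92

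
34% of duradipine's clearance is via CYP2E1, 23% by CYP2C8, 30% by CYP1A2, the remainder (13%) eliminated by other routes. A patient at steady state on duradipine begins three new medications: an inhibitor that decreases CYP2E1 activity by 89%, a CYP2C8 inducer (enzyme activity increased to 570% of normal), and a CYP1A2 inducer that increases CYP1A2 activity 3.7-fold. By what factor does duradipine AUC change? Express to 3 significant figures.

The CYP2E1 pathway (34% of clearance) is reduced to 0.11× activity: 0.34 × 0.11 = 0.0374.
The CYP2C8 pathway (23% of clearance) rises to 5.7× activity: 0.23 × 5.7 = 1.311.
The CYP1A2 pathway (30% of clearance) rises to 3.7× activity: 0.3 × 3.7 = 1.11.
Non-CYP routes (13%) are unchanged.
New clearance relative to baseline: 0.0374 + 1.311 + 1.11 + 0.13 = 2.5884.
Because AUC varies inversely with clearance, the combined effect is 1 / 2.5884 = 0.386.

0.386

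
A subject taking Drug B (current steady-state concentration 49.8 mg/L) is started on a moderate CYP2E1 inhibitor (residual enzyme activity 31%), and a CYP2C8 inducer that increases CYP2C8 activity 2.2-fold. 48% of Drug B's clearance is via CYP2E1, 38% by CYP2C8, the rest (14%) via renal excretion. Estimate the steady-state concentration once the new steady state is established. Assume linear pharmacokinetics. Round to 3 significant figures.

The CYP2E1 pathway (48% of clearance) falls to 0.31× activity: 0.48 × 0.31 = 0.1488.
The CYP2C8 pathway (38% of clearance) is boosted to 2.2× activity: 0.38 × 2.2 = 0.836.
The remaining 14% of clearance is unaffected.
New clearance relative to baseline: 0.1488 + 0.836 + 0.14 = 1.1248.
Dividing the baseline by the relative clearance: 49.8 / 1.1248 = 44.3 mg/L.

44.3 mg/L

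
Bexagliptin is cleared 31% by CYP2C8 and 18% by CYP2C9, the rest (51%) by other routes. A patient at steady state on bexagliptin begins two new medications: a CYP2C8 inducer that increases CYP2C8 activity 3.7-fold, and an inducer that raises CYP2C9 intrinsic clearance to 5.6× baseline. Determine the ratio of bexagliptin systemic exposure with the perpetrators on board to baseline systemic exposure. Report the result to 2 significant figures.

0.38

The CYP2C8 pathway (31% of clearance) rises to 3.7× activity: 0.31 × 3.7 = 1.147.
The CYP2C9 pathway (18% of clearance) rises to 5.6× activity: 0.18 × 5.6 = 1.008.
Non-CYP routes (51%) are unchanged.
CL_new/CL_old = 1.147 + 1.008 + 0.51 = 2.665.
Systemic exposure ∝ 1/CL: fold-change = 1 / 2.665 = 0.38.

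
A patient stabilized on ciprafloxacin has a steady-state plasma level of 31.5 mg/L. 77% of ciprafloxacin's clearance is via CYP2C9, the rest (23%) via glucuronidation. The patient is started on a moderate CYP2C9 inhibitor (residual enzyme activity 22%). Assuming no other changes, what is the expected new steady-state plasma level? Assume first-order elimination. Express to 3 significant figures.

78.9 mg/L

The CYP2C9 pathway (77% of clearance) is reduced to 0.22× activity: 0.77 × 0.22 = 0.1694.
Non-CYP routes (23%) are unchanged.
New clearance relative to baseline: 0.1694 + 0.23 = 0.3994.
New steady-state plasma level = baseline ÷ relative clearance = 31.5 / 0.3994 = 78.9 mg/L.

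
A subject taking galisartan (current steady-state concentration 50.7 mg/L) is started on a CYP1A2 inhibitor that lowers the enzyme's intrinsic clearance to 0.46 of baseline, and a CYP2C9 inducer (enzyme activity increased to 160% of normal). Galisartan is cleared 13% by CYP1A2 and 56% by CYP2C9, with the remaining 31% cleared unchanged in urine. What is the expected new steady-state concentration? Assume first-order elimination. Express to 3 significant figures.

The CYP1A2 pathway (13% of clearance) drops to 0.46× activity: 0.13 × 0.46 = 0.0598.
The CYP2C9 pathway (56% of clearance) is boosted to 1.6× activity: 0.56 × 1.6 = 0.896.
The remaining 31% of clearance is unaffected.
CL_new/CL_old = 0.0598 + 0.896 + 0.31 = 1.2658.
Dividing the baseline by the relative clearance: 50.7 / 1.2658 = 40.1 mg/L.

40.1 mg/L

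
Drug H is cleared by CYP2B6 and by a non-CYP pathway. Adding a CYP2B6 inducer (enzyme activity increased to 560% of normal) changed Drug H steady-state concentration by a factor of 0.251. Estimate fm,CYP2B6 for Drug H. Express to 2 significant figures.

Let fm be the CYP2B6 fraction. New clearance relative to baseline = fm × 5.6 + (1 − fm).
Steady-state concentration ratio = 1 / (new CL fraction), so new CL fraction = 1 / 0.251 = 3.984.
fm × 5.6 + 1 − fm = 3.984  ⇒  fm × (5.6 − 1) = 2.984  ⇒  fm = 0.65.

0.65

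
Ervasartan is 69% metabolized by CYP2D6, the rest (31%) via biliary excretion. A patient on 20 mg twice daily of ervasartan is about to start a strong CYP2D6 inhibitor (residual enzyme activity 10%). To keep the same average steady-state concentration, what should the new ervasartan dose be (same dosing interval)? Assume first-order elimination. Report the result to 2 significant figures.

7.6 mg

The CYP2D6 pathway (69% of clearance) falls to 0.1× activity: 0.69 × 0.1 = 0.069.
Non-CYP routes (31%) are unchanged.
New clearance relative to baseline: 0.069 + 0.31 = 0.379.
Exposure is unchanged when dose changes in proportion to clearance. New dose = 20 mg × 0.379 = 7.6 mg.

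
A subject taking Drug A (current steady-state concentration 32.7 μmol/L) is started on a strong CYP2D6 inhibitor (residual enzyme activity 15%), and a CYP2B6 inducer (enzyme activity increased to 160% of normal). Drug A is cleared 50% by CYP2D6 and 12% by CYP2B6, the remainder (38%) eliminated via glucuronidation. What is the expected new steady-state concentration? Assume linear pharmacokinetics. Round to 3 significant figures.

The CYP2D6 pathway (50% of clearance) is reduced to 0.15× activity: 0.5 × 0.15 = 0.075.
The CYP2B6 pathway (12% of clearance) increases to 1.6× activity: 0.12 × 1.6 = 0.192.
Non-CYP routes (38%) are unchanged.
Relative clearance = 0.075 + 0.192 + 0.38 = 0.647.
Dividing the baseline by the relative clearance: 32.7 / 0.647 = 50.5 μmol/L.

50.5 μmol/L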